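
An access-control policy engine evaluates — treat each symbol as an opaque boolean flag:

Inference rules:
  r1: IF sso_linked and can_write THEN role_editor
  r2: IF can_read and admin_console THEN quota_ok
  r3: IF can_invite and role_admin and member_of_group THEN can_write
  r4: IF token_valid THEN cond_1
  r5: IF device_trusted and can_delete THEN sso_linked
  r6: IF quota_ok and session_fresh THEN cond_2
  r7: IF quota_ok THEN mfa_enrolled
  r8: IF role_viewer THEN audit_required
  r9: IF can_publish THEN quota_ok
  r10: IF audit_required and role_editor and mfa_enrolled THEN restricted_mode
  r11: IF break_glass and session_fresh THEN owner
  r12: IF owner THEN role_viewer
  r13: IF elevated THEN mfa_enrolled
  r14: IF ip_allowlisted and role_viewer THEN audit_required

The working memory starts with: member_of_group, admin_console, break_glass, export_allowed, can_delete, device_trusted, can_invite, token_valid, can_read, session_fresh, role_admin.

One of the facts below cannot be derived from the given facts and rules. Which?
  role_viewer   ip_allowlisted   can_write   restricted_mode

Round 1: r2 [IF can_read and admin_console THEN quota_ok]; r3 [IF can_invite and role_admin and member_of_group THEN can_write]; r4 [IF token_valid THEN cond_1]; r5 [IF device_trusted and can_delete THEN sso_linked]; r11 [IF break_glass and session_fresh THEN owner]. New: quota_ok, can_write, cond_1, sso_linked, owner.
Round 2: r1 [IF sso_linked and can_write THEN role_editor]; r6 [IF quota_ok and session_fresh THEN cond_2]; r7 [IF quota_ok THEN mfa_enrolled]; r12 [IF owner THEN role_viewer]. New: role_editor, cond_2, mfa_enrolled, role_viewer.
Round 3: r8 [IF role_viewer THEN audit_required]. New: audit_required.
Round 4: r10 [IF audit_required and role_editor and mfa_enrolled THEN restricted_mode]. New: restricted_mode.
Derived: restricted_mode (round 4), can_write (round 1), role_viewer (round 2). ip_allowlisted never appears in any round.

ip_allowlisted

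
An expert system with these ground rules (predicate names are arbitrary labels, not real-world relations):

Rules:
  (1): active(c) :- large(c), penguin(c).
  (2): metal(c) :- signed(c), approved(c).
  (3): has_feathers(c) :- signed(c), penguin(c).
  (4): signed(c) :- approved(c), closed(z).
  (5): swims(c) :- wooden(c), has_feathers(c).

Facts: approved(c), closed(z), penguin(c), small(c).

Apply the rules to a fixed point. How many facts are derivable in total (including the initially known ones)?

Round 1: (4) [signed(c) :- approved(c), closed(z).]. Adds signed(c).
Round 2: (2) [metal(c) :- signed(c), approved(c).]; (3) [has_feathers(c) :- signed(c), penguin(c).]. Adds metal(c), has_feathers(c).
Closure: {approved(c), closed(z), has_feathers(c), metal(c), penguin(c), signed(c), small(c)} — 7 facts.

7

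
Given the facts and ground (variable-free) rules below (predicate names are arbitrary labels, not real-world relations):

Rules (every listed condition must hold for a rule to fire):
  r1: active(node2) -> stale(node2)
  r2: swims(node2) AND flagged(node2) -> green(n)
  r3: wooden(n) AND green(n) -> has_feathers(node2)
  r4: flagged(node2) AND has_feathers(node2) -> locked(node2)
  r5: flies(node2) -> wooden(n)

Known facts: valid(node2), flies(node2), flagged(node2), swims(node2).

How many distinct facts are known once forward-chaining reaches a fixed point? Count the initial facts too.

Round 1: r2 [swims(node2) AND flagged(node2) -> green(n)]; r5 [flies(node2) -> wooden(n)]. New: green(n), wooden(n).
Round 2: r3 [wooden(n) AND green(n) -> has_feathers(node2)]. New: has_feathers(node2).
Round 3: r4 [flagged(node2) AND has_feathers(node2) -> locked(node2)]. New: locked(node2).
Closure: {flagged(node2), flies(node2), green(n), has_feathers(node2), locked(node2), swims(node2), valid(node2), wooden(n)} — 8 facts.

8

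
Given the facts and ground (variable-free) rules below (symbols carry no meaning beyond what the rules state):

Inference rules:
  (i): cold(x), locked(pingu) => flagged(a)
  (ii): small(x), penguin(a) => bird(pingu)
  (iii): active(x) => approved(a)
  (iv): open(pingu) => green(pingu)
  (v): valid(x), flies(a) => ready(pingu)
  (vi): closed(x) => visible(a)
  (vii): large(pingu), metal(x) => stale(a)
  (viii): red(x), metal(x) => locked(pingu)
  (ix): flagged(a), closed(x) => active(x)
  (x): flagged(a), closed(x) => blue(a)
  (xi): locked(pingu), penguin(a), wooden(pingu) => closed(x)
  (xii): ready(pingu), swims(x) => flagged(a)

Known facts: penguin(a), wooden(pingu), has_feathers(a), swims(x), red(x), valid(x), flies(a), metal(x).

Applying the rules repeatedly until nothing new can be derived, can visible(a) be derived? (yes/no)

yes

Round 1: (v) [valid(x), flies(a) => ready(pingu)]; (viii) [red(x), metal(x) => locked(pingu)]. New: ready(pingu), locked(pingu).
Round 2: (xi) [locked(pingu), penguin(a), wooden(pingu) => closed(x)]; (xii) [ready(pingu), swims(x) => flagged(a)]. New: closed(x), flagged(a).
Round 3: (vi) [closed(x) => visible(a)]; (ix) [flagged(a), closed(x) => active(x)]; (x) [flagged(a), closed(x) => blue(a)]. New: visible(a), active(x), blue(a).
Round 4: (iii) [active(x) => approved(a)]. New: approved(a).
visible(a) appears in round 3, so it is derivable.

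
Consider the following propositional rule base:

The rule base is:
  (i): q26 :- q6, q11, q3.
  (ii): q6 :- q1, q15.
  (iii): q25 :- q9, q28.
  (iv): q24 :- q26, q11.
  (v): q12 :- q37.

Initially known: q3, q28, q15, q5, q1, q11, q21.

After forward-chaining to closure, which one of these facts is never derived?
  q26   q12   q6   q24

q12

Round 1: (ii) [q6 :- q1, q15.]. Adds q6.
Round 2: (i) [q26 :- q6, q11, q3.]. Adds q26.
Round 3: (iv) [q24 :- q26, q11.]. Adds q24.
Derived: q24 (round 3), q26 (round 2), q6 (round 1). q12 never appears in any round.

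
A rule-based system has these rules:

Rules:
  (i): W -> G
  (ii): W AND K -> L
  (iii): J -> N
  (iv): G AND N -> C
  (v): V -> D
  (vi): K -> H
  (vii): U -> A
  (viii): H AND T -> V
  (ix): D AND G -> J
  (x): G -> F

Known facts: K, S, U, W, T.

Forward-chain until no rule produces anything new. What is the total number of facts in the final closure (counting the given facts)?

15

Round 1: (i) [W -> G]; (ii) [W AND K -> L]; (vi) [K -> H]; (vii) [U -> A]. New: G, L, H, A.
Round 2: (viii) [H AND T -> V]; (x) [G -> F]. New: V, F.
Round 3: (v) [V -> D]. New: D.
Round 4: (ix) [D AND G -> J]. New: J.
Round 5: (iii) [J -> N]. New: N.
Round 6: (iv) [G AND N -> C]. New: C.
Closure: {A, C, D, F, G, H, J, K, L, N, S, T, U, V, W} — 15 facts.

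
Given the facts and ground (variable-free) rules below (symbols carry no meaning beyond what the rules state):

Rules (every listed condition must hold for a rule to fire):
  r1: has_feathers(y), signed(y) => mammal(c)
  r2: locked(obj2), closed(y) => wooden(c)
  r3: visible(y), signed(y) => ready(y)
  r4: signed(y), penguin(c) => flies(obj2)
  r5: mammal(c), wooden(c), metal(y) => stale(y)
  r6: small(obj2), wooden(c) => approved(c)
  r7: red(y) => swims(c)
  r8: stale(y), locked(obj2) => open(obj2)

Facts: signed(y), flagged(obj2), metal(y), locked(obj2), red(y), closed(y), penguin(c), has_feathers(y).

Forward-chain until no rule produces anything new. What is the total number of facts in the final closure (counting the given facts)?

14

Round 1 fires r1, r2, r4, r7, giving mammal(c), wooden(c), flies(obj2), swims(c).
Round 2 fires r5, giving stale(y).
Round 3 fires r8, giving open(obj2).
Closure: {closed(y), flagged(obj2), flies(obj2), has_feathers(y), locked(obj2), mammal(c), metal(y), open(obj2), penguin(c), red(y), signed(y), stale(y), swims(c), wooden(c)} — 14 facts.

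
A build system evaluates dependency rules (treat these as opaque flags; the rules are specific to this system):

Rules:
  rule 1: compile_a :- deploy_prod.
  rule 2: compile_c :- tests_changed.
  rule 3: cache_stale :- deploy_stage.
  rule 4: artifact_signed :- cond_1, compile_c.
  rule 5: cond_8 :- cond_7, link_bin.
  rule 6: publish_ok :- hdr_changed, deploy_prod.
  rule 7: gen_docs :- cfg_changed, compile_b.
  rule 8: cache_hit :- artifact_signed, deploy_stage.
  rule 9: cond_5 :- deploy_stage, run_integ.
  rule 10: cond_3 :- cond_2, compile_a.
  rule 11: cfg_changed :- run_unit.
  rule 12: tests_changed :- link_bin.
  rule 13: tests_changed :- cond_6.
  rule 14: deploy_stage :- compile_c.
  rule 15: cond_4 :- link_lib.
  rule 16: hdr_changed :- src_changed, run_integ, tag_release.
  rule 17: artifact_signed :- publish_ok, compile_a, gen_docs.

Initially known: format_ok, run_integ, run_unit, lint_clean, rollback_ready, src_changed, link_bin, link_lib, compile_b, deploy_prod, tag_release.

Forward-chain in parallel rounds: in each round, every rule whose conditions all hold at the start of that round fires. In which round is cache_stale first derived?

Round 1 fires rule 1, rule 11, rule 12, rule 15, rule 16, giving compile_a, cfg_changed, tests_changed, cond_4, hdr_changed.
Round 2 fires rule 2, rule 6, rule 7, giving compile_c, publish_ok, gen_docs.
Round 3 fires rule 14, rule 17, giving deploy_stage, artifact_signed.
Round 4 fires rule 3, rule 8, rule 9, giving cache_stale, cache_hit, cond_5.
cache_stale first appears in round 4.

4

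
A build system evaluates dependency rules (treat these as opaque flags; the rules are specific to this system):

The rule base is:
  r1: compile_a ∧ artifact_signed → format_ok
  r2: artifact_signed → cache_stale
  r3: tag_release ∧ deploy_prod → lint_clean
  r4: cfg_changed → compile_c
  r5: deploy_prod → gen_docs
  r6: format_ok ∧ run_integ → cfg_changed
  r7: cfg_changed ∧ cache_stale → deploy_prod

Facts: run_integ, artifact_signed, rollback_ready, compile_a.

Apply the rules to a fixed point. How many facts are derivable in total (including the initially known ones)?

10

[1] r1 [compile_a ∧ artifact_signed → format_ok]; r2 [artifact_signed → cache_stale]. ⇒ new: format_ok, cache_stale.
[2] r6 [format_ok ∧ run_integ → cfg_changed]. ⇒ new: cfg_changed.
[3] r4 [cfg_changed → compile_c]; r7 [cfg_changed ∧ cache_stale → deploy_prod]. ⇒ new: compile_c, deploy_prod.
[4] r5 [deploy_prod → gen_docs]. ⇒ new: gen_docs.
Closure: {artifact_signed, cache_stale, cfg_changed, compile_a, compile_c, deploy_prod, format_ok, gen_docs, rollback_ready, run_integ} — 10 facts.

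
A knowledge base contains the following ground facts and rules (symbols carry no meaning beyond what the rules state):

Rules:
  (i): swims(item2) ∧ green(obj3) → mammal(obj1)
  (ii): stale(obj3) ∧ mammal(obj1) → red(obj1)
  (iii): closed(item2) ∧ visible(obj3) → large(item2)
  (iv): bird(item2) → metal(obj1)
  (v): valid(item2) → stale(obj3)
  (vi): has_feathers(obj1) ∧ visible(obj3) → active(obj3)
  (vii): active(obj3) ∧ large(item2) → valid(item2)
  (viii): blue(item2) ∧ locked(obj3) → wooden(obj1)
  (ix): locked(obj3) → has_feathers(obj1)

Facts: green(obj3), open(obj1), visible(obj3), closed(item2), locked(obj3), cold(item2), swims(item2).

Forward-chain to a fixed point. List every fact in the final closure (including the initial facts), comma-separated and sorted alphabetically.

Round 1 — (i), (iii), (ix), derive mammal(obj1), large(item2), has_feathers(obj1).
Round 2 — (vi), derive active(obj3).
Round 3 — (vii), derive valid(item2).
Round 4 — (v), derive stale(obj3).
Round 5 — (ii), derive red(obj1).

active(obj3), closed(item2), cold(item2), green(obj3), has_feathers(obj1), large(item2), locked(obj3), mammal(obj1), open(obj1), red(obj1), stale(obj3), swims(item2), valid(item2), visible(obj3)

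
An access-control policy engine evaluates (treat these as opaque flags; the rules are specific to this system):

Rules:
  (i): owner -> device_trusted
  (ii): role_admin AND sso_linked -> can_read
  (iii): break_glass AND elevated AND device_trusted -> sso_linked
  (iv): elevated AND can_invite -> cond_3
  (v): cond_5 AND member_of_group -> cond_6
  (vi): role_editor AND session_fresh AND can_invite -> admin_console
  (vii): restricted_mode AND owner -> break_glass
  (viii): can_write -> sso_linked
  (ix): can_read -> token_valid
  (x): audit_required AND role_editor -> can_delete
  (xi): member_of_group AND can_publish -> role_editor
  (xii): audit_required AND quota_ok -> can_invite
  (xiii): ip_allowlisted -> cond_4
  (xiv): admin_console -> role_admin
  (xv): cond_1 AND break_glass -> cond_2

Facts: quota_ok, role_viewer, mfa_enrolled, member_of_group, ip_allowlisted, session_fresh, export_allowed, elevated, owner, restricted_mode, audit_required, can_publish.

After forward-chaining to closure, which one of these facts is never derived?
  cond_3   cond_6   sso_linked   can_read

[1] (i) [owner -> device_trusted]; (vii) [restricted_mode AND owner -> break_glass]; (xi) [member_of_group AND can_publish -> role_editor]; (xii) [audit_required AND quota_ok -> can_invite]; (xiii) [ip_allowlisted -> cond_4]. ⇒ new: device_trusted, break_glass, role_editor, can_invite, cond_4.
[2] (iii) [break_glass AND elevated AND device_trusted -> sso_linked]; (iv) [elevated AND can_invite -> cond_3]; (vi) [role_editor AND session_fresh AND can_invite -> admin_console]; (x) [audit_required AND role_editor -> can_delete]. ⇒ new: sso_linked, cond_3, admin_console, can_delete.
[3] (xiv) [admin_console -> role_admin]. ⇒ new: role_admin.
[4] (ii) [role_admin AND sso_linked -> can_read]. ⇒ new: can_read.
[5] (ix) [can_read -> token_valid]. ⇒ new: token_valid.
Derived: can_read (round 4), sso_linked (round 2), cond_3 (round 2). cond_6 never appears in any round.

cond_6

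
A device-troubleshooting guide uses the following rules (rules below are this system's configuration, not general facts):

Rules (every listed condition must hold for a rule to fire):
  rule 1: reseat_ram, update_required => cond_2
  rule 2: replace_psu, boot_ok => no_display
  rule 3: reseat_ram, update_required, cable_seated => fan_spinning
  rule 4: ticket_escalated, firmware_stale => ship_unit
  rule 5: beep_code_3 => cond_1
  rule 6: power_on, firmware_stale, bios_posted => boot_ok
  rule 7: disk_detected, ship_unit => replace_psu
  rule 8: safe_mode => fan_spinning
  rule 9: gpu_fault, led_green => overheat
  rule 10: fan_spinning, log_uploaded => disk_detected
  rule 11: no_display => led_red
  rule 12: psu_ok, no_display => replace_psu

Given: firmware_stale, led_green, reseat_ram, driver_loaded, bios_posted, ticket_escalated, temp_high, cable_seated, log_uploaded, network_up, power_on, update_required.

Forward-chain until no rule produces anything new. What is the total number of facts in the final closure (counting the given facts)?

20

Round 1 — rule 1, rule 3, rule 4, rule 6, derive cond_2, fan_spinning, ship_unit, boot_ok.
Round 2 — rule 10, derive disk_detected.
Round 3 — rule 7, derive replace_psu.
Round 4 — rule 2, derive no_display.
Round 5 — rule 11, derive led_red.
Closure: {bios_posted, boot_ok, cable_seated, cond_2, disk_detected, driver_loaded, fan_spinning, firmware_stale, led_green, led_red, log_uploaded, network_up, no_display, power_on, replace_psu, reseat_ram, ship_unit, temp_high, ticket_escalated, update_required} — 20 facts.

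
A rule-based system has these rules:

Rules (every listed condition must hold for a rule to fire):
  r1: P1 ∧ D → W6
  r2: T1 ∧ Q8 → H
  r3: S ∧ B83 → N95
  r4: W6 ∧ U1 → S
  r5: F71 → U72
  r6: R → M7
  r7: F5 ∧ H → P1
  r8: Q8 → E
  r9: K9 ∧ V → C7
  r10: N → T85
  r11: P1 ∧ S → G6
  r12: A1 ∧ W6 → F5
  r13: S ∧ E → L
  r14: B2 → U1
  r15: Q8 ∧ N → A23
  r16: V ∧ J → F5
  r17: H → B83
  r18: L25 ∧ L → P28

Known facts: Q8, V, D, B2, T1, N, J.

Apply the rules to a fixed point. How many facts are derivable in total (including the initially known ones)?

Round 1 fires r2, r8, r10, r14, r15, r16, giving H, E, T85, U1, A23, F5.
Round 2 fires r7, r17, giving P1, B83.
Round 3 fires r1, giving W6.
Round 4 fires r4, giving S.
Round 5 fires r3, r11, r13, giving N95, G6, L.
Closure: {A23, B2, B83, D, E, F5, G6, H, J, L, N, N95, P1, Q8, S, T1, T85, U1, V, W6} — 20 facts.

20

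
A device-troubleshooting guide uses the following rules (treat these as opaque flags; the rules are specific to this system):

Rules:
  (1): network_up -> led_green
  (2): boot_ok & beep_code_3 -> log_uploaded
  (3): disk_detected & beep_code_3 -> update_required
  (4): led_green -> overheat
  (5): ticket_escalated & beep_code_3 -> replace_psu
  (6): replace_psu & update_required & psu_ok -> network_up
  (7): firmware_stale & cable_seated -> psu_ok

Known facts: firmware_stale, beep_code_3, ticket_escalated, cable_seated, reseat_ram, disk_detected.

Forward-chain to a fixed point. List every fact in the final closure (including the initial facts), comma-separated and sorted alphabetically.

beep_code_3, cable_seated, disk_detected, firmware_stale, led_green, network_up, overheat, psu_ok, replace_psu, reseat_ram, ticket_escalated, update_required

Round 1: (3) [disk_detected & beep_code_3 -> update_required]; (5) [ticket_escalated & beep_code_3 -> replace_psu]; (7) [firmware_stale & cable_seated -> psu_ok]. Adds update_required, replace_psu, psu_ok.
Round 2: (6) [replace_psu & update_required & psu_ok -> network_up]. Adds network_up.
Round 3: (1) [network_up -> led_green]. Adds led_green.
Round 4: (4) [led_green -> overheat]. Adds overheat.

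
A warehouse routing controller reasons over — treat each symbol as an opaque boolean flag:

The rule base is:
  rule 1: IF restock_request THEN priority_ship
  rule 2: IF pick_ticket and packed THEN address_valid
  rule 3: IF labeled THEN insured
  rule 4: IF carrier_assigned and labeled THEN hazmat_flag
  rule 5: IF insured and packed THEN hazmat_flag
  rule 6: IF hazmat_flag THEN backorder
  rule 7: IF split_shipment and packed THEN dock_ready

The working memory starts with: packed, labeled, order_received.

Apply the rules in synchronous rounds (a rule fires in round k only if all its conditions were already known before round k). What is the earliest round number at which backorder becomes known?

Round 1 — rule 3, derive insured.
Round 2 — rule 5, derive hazmat_flag.
Round 3 — rule 6, derive backorder.
backorder first appears in round 3.

3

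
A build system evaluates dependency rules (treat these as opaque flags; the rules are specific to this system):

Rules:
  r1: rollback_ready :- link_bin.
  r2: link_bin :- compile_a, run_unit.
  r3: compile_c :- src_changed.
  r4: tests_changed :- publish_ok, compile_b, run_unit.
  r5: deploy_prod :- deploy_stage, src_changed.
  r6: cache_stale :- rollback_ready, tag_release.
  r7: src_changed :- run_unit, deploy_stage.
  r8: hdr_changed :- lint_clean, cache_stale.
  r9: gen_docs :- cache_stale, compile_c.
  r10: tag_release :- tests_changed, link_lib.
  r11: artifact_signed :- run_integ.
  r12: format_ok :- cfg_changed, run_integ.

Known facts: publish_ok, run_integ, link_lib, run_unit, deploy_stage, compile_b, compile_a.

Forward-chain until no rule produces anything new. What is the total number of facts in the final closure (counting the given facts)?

[1] r2 [link_bin :- compile_a, run_unit.]; r4 [tests_changed :- publish_ok, compile_b, run_unit.]; r7 [src_changed :- run_unit, deploy_stage.]; r11 [artifact_signed :- run_integ.]. ⇒ new: link_bin, tests_changed, src_changed, artifact_signed.
[2] r1 [rollback_ready :- link_bin.]; r3 [compile_c :- src_changed.]; r5 [deploy_prod :- deploy_stage, src_changed.]; r10 [tag_release :- tests_changed, link_lib.]. ⇒ new: rollback_ready, compile_c, deploy_prod, tag_release.
[3] r6 [cache_stale :- rollback_ready, tag_release.]. ⇒ new: cache_stale.
[4] r9 [gen_docs :- cache_stale, compile_c.]. ⇒ new: gen_docs.
Closure: {artifact_signed, cache_stale, compile_a, compile_b, compile_c, deploy_prod, deploy_stage, gen_docs, link_bin, link_lib, publish_ok, rollback_ready, run_integ, run_unit, src_changed, tag_release, tests_changed} — 17 facts.

17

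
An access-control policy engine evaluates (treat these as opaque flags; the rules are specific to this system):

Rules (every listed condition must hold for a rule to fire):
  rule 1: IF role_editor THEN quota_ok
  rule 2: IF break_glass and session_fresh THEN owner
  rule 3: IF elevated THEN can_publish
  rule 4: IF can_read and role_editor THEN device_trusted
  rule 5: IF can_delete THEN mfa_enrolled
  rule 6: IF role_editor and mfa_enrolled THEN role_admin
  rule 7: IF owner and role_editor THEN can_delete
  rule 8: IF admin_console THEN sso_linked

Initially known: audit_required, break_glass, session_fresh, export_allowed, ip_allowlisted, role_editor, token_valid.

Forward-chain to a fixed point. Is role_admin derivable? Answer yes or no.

yes

[1] rule 1 [IF role_editor THEN quota_ok]; rule 2 [IF break_glass and session_fresh THEN owner]. ⇒ new: quota_ok, owner.
[2] rule 7 [IF owner and role_editor THEN can_delete]. ⇒ new: can_delete.
[3] rule 5 [IF can_delete THEN mfa_enrolled]. ⇒ new: mfa_enrolled.
[4] rule 6 [IF role_editor and mfa_enrolled THEN role_admin]. ⇒ new: role_admin.
role_admin appears in round 4, so it is derivable.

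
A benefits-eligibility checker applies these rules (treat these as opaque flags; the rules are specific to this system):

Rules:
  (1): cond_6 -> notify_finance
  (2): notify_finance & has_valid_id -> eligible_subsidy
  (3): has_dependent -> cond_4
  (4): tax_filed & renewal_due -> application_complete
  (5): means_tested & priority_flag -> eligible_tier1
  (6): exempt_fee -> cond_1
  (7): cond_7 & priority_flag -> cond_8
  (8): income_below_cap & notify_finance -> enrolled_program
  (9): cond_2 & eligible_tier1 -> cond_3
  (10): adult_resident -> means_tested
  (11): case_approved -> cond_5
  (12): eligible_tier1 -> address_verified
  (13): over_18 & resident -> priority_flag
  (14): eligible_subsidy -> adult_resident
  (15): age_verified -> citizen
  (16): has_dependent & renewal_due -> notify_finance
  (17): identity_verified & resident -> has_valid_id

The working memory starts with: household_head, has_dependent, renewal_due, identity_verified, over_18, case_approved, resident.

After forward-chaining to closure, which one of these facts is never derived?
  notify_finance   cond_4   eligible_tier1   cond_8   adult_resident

cond_8

Round 1: (3) [has_dependent -> cond_4]; (11) [case_approved -> cond_5]; (13) [over_18 & resident -> priority_flag]; (16) [has_dependent & renewal_due -> notify_finance]; (17) [identity_verified & resident -> has_valid_id]. Adds cond_4, cond_5, priority_flag, notify_finance, has_valid_id.
Round 2: (2) [notify_finance & has_valid_id -> eligible_subsidy]. Adds eligible_subsidy.
Round 3: (14) [eligible_subsidy -> adult_resident]. Adds adult_resident.
Round 4: (10) [adult_resident -> means_tested]. Adds means_tested.
Round 5: (5) [means_tested & priority_flag -> eligible_tier1]. Adds eligible_tier1.
Round 6: (12) [eligible_tier1 -> address_verified]. Adds address_verified.
Derived: cond_4 (round 1), eligible_tier1 (round 5), notify_finance (round 1), adult_resident (round 3). cond_8 never appears in any round.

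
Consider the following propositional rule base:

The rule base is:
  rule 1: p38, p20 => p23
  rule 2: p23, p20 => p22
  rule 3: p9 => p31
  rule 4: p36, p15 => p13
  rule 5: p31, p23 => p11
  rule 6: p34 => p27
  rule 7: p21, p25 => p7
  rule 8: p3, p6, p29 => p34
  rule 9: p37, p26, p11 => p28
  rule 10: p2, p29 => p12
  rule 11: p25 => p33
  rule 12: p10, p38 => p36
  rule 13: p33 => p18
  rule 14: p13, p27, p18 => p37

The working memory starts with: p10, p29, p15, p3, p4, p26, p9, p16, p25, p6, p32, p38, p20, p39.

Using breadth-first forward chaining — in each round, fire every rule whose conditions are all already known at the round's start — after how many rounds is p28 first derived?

Round 1: rule 1 [p38, p20 => p23]; rule 3 [p9 => p31]; rule 8 [p3, p6, p29 => p34]; rule 11 [p25 => p33]; rule 12 [p10, p38 => p36]. New: p23, p31, p34, p33, p36.
Round 2: rule 2 [p23, p20 => p22]; rule 4 [p36, p15 => p13]; rule 5 [p31, p23 => p11]; rule 6 [p34 => p27]; rule 13 [p33 => p18]. New: p22, p13, p11, p27, p18.
Round 3: rule 14 [p13, p27, p18 => p37]. New: p37.
Round 4: rule 9 [p37, p26, p11 => p28]. New: p28.
p28 first appears in round 4.

4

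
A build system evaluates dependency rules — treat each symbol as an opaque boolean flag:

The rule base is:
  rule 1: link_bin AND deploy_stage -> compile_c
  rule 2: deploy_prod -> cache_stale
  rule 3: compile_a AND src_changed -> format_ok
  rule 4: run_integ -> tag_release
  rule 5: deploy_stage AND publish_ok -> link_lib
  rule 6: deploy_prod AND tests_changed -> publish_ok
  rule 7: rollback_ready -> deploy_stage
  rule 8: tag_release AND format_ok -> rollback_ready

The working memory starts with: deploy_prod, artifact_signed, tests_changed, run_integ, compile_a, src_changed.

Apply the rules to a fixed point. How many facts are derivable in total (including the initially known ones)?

13

Round 1 — rule 2, rule 3, rule 4, rule 6, derive cache_stale, format_ok, tag_release, publish_ok.
Round 2 — rule 8, derive rollback_ready.
Round 3 — rule 7, derive deploy_stage.
Round 4 — rule 5, derive link_lib.
Closure: {artifact_signed, cache_stale, compile_a, deploy_prod, deploy_stage, format_ok, link_lib, publish_ok, rollback_ready, run_integ, src_changed, tag_release, tests_changed} — 13 facts.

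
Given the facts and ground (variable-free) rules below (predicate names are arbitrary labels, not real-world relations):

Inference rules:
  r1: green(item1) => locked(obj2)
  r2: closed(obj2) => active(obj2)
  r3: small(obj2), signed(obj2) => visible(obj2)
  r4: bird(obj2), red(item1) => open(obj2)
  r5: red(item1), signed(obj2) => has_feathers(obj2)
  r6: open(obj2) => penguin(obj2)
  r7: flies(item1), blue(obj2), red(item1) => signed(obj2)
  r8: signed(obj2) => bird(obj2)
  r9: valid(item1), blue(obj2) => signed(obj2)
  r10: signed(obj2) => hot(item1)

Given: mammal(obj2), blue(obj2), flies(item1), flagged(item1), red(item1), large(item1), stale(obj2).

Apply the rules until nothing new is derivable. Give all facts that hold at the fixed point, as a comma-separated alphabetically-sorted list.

bird(obj2), blue(obj2), flagged(item1), flies(item1), has_feathers(obj2), hot(item1), large(item1), mammal(obj2), open(obj2), penguin(obj2), red(item1), signed(obj2), stale(obj2)

Round 1 — r7, derive signed(obj2).
Round 2 — r5, r8, r10, derive has_feathers(obj2), bird(obj2), hot(item1).
Round 3 — r4, derive open(obj2).
Round 4 — r6, derive penguin(obj2).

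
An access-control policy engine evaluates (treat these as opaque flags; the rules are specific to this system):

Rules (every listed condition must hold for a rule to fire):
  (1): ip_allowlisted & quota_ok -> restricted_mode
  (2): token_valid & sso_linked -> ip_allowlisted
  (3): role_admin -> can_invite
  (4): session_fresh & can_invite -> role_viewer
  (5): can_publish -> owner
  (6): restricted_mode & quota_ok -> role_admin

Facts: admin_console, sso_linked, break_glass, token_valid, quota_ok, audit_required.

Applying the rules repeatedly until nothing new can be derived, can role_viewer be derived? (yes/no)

Round 1: (2) [token_valid & sso_linked -> ip_allowlisted]. Adds ip_allowlisted.
Round 2: (1) [ip_allowlisted & quota_ok -> restricted_mode]. Adds restricted_mode.
Round 3: (6) [restricted_mode & quota_ok -> role_admin]. Adds role_admin.
Round 4: (3) [role_admin -> can_invite]. Adds can_invite.
Fixed point reached. role_viewer is concluded only by (4); (4) needs session_fresh (never derived).

no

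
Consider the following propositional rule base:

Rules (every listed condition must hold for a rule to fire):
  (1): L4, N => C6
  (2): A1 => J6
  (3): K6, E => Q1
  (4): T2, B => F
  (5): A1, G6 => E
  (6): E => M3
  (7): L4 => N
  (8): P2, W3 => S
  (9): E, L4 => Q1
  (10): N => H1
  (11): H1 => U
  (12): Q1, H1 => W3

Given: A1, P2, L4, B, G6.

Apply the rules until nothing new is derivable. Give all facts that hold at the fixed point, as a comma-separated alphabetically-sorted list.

A1, B, C6, E, G6, H1, J6, L4, M3, N, P2, Q1, S, U, W3

Round 1: (2) [A1 => J6]; (5) [A1, G6 => E]; (7) [L4 => N]. Adds J6, E, N.
Round 2: (1) [L4, N => C6]; (6) [E => M3]; (9) [E, L4 => Q1]; (10) [N => H1]. Adds C6, M3, Q1, H1.
Round 3: (11) [H1 => U]; (12) [Q1, H1 => W3]. Adds U, W3.
Round 4: (8) [P2, W3 => S]. Adds S.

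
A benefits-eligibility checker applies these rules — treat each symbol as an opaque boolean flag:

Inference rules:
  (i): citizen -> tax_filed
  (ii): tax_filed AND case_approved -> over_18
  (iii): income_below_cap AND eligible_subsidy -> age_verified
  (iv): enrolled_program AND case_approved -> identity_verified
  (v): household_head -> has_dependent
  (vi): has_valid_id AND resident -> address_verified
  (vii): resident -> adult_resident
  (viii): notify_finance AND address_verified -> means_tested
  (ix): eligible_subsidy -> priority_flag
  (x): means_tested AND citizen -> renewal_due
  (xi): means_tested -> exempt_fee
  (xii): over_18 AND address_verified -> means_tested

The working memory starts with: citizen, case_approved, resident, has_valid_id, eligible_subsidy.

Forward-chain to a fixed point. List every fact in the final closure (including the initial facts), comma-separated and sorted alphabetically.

address_verified, adult_resident, case_approved, citizen, eligible_subsidy, exempt_fee, has_valid_id, means_tested, over_18, priority_flag, renewal_due, resident, tax_filed

Round 1 — (i), (vi), (vii), (ix), derive tax_filed, address_verified, adult_resident, priority_flag.
Round 2 — (ii), derive over_18.
Round 3 — (xii), derive means_tested.
Round 4 — (x), (xi), derive renewal_due, exempt_fee.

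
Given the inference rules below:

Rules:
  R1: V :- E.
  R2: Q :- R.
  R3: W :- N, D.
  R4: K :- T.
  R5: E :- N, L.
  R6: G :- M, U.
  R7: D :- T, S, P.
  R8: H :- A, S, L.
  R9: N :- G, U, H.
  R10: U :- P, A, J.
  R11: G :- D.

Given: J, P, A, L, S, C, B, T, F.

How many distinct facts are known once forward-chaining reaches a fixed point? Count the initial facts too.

Round 1 fires R4, R7, R8, R10, giving K, D, H, U.
Round 2 fires R11, giving G.
Round 3 fires R9, giving N.
Round 4 fires R3, R5, giving W, E.
Round 5 fires R1, giving V.
Closure: {A, B, C, D, E, F, G, H, J, K, L, N, P, S, T, U, V, W} — 18 facts.

18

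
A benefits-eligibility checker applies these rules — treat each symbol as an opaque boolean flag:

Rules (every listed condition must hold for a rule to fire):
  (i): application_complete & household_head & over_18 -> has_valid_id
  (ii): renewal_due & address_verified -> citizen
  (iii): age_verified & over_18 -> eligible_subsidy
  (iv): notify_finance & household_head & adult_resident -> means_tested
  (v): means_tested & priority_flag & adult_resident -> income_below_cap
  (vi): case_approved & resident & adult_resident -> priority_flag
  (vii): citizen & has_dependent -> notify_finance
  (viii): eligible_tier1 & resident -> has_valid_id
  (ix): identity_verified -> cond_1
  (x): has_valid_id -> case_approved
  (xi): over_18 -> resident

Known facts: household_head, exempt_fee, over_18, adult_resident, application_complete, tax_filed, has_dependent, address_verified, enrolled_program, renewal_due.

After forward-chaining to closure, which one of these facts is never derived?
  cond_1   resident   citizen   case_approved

cond_1

Round 1 — (i), (ii), (xi), derive has_valid_id, citizen, resident.
Round 2 — (vii), (x), derive notify_finance, case_approved.
Round 3 — (iv), (vi), derive means_tested, priority_flag.
Round 4 — (v), derive income_below_cap.
Derived: resident (round 1), citizen (round 1), case_approved (round 2). cond_1 never appears in any round.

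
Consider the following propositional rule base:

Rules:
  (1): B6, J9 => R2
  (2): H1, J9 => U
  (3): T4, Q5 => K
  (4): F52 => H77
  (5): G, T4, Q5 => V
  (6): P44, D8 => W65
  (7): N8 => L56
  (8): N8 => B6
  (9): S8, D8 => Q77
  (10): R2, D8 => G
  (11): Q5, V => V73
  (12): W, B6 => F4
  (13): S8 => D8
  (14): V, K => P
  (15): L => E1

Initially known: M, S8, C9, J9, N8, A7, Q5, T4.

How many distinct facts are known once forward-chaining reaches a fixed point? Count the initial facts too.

Round 1 — (3), (7), (8), (13), derive K, L56, B6, D8.
Round 2 — (1), (9), derive R2, Q77.
Round 3 — (10), derive G.
Round 4 — (5), derive V.
Round 5 — (11), (14), derive V73, P.
Closure: {A7, B6, C9, D8, G, J9, K, L56, M, N8, P, Q5, Q77, R2, S8, T4, V, V73} — 18 facts.

18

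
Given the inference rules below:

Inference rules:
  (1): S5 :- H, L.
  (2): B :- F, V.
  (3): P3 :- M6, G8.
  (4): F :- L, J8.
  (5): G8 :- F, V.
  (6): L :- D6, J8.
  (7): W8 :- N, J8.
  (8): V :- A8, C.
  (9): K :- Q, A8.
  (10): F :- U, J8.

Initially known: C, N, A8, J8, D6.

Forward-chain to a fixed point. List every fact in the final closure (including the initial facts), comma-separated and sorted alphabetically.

A8, B, C, D6, F, G8, J8, L, N, V, W8

Round 1 fires (6), (7), (8), giving L, W8, V.
Round 2 fires (4), giving F.
Round 3 fires (2), (5), giving B, G8.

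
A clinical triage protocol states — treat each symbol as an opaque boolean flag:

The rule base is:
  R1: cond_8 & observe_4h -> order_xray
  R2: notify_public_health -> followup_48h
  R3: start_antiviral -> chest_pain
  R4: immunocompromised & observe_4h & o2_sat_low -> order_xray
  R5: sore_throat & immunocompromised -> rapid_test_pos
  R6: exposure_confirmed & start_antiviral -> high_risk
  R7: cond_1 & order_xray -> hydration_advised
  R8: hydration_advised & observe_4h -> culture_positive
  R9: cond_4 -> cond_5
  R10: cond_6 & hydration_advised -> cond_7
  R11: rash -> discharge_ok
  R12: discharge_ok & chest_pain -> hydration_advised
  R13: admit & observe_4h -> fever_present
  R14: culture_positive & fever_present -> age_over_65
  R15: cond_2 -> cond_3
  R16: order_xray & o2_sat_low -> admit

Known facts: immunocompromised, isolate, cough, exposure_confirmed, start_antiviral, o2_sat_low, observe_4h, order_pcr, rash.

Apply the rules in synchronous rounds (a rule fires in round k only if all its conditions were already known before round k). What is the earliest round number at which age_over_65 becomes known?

4

Round 1 fires R3, R4, R6, R11, giving chest_pain, order_xray, high_risk, discharge_ok.
Round 2 fires R12, R16, giving hydration_advised, admit.
Round 3 fires R8, R13, giving culture_positive, fever_present.
Round 4 fires R14, giving age_over_65.
age_over_65 first appears in round 4.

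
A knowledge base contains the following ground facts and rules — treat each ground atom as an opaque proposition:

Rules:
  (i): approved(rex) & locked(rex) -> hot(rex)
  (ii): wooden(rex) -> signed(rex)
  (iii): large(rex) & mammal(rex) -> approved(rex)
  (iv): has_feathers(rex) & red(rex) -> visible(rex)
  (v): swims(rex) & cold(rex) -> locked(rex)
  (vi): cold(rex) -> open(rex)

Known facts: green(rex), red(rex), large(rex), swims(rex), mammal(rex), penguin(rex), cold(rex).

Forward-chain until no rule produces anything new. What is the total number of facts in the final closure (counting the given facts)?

11

Round 1: (iii) [large(rex) & mammal(rex) -> approved(rex)]; (v) [swims(rex) & cold(rex) -> locked(rex)]; (vi) [cold(rex) -> open(rex)]. New: approved(rex), locked(rex), open(rex).
Round 2: (i) [approved(rex) & locked(rex) -> hot(rex)]. New: hot(rex).
Closure: {approved(rex), cold(rex), green(rex), hot(rex), large(rex), locked(rex), mammal(rex), open(rex), penguin(rex), red(rex), swims(rex)} — 11 facts.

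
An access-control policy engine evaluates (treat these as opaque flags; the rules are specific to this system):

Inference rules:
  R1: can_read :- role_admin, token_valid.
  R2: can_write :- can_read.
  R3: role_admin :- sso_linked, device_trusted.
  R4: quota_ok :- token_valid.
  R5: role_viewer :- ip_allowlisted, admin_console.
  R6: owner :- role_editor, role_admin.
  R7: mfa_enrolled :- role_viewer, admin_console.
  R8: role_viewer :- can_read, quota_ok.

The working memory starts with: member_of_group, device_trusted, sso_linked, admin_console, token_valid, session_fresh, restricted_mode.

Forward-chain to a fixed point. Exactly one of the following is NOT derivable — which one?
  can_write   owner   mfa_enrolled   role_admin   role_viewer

owner

Round 1: R3 [role_admin :- sso_linked, device_trusted.]; R4 [quota_ok :- token_valid.]. Adds role_admin, quota_ok.
Round 2: R1 [can_read :- role_admin, token_valid.]. Adds can_read.
Round 3: R2 [can_write :- can_read.]; R8 [role_viewer :- can_read, quota_ok.]. Adds can_write, role_viewer.
Round 4: R7 [mfa_enrolled :- role_viewer, admin_console.]. Adds mfa_enrolled.
Derived: mfa_enrolled (round 4), can_write (round 3), role_admin (round 1), role_viewer (round 3). owner never appears in any round.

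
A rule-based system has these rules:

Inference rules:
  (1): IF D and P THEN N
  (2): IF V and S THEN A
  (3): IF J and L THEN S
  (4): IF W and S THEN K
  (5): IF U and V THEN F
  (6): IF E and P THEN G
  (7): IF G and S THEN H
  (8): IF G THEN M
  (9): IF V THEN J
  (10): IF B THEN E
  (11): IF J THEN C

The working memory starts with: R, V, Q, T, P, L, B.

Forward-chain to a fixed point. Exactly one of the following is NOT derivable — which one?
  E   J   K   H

K

Round 1 fires (9), (10), giving J, E.
Round 2 fires (3), (6), (11), giving S, G, C.
Round 3 fires (2), (7), (8), giving A, H, M.
Derived: J (round 1), E (round 1), H (round 3). K never appears in any round.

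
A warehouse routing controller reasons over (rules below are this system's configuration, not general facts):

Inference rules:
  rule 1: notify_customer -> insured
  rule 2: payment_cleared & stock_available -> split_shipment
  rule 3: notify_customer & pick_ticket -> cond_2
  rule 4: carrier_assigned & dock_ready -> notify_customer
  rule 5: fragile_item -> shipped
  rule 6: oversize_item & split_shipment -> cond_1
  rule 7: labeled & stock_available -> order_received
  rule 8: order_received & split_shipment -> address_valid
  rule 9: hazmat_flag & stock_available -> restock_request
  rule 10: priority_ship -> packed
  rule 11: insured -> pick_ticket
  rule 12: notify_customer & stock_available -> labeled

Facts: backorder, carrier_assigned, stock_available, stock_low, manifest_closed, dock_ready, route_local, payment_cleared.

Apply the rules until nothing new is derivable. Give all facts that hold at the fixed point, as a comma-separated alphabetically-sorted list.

Round 1 fires rule 2, rule 4, giving split_shipment, notify_customer.
Round 2 fires rule 1, rule 12, giving insured, labeled.
Round 3 fires rule 7, rule 11, giving order_received, pick_ticket.
Round 4 fires rule 3, rule 8, giving cond_2, address_valid.

address_valid, backorder, carrier_assigned, cond_2, dock_ready, insured, labeled, manifest_closed, notify_customer, order_received, payment_cleared, pick_ticket, route_local, split_shipment, stock_available, stock_low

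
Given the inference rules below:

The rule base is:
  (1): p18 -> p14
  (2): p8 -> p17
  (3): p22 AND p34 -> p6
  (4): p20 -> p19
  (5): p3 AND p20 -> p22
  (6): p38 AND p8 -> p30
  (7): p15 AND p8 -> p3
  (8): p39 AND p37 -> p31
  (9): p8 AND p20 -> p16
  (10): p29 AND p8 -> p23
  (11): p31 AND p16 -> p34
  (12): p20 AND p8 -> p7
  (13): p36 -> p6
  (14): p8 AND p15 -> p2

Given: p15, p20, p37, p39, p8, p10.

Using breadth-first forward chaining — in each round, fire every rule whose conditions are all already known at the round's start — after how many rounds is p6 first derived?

3

Round 1 fires (2), (4), (7), (8), (9), (12), (14), giving p17, p19, p3, p31, p16, p7, p2.
Round 2 fires (5), (11), giving p22, p34.
Round 3 fires (3), giving p6.
p6 first appears in round 3.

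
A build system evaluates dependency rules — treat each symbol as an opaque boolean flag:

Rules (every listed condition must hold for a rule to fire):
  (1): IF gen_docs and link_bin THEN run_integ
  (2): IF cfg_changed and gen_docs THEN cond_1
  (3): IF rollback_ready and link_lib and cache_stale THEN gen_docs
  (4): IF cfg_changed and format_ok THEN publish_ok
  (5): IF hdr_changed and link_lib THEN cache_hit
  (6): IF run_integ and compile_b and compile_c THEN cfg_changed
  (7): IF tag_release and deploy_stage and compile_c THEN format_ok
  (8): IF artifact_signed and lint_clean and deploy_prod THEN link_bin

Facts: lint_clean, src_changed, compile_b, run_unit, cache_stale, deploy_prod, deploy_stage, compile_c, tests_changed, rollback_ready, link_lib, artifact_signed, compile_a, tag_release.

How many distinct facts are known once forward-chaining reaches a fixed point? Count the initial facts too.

21

[1] (3) [IF rollback_ready and link_lib and cache_stale THEN gen_docs]; (7) [IF tag_release and deploy_stage and compile_c THEN format_ok]; (8) [IF artifact_signed and lint_clean and deploy_prod THEN link_bin]. ⇒ new: gen_docs, format_ok, link_bin.
[2] (1) [IF gen_docs and link_bin THEN run_integ]. ⇒ new: run_integ.
[3] (6) [IF run_integ and compile_b and compile_c THEN cfg_changed]. ⇒ new: cfg_changed.
[4] (2) [IF cfg_changed and gen_docs THEN cond_1]; (4) [IF cfg_changed and format_ok THEN publish_ok]. ⇒ new: cond_1, publish_ok.
Closure: {artifact_signed, cache_stale, cfg_changed, compile_a, compile_b, compile_c, cond_1, deploy_prod, deploy_stage, format_ok, gen_docs, link_bin, link_lib, lint_clean, publish_ok, rollback_ready, run_integ, run_unit, src_changed, tag_release, tests_changed} — 21 facts.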